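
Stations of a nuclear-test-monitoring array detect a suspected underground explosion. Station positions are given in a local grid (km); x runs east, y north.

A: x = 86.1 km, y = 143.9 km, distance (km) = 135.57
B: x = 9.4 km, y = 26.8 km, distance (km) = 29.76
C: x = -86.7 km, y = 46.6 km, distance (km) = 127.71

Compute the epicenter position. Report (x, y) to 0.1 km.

Circle about each station: (x − 86.1)² + (y − 143.9)² = 135.57²; (x − 9.4)² + (y − 26.8)² = 29.76²; (x + 86.7)² + (y − 46.6)² = 127.71².
Subtracting the A equation from the B and C equations removes the quadratic terms:
-153.4 x − 234.2 y = -9820.25
-345.6 x − 194.6 y = -16362.59
Solving the 2×2 system: x ≈ 37.6, y ≈ 17.3 km.
Check against A (with the unrounded x, y): √((x − 86.1)²+(y − 143.9)²) = 135.57 ≈ 135.57 km. ✓

(37.6, 17.3)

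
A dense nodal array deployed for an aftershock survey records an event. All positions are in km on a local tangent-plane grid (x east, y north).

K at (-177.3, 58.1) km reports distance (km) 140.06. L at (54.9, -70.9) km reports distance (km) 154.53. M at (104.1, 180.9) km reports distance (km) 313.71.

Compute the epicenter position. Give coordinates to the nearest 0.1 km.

Circle about each station: (x + 177.3)² + (y − 58.1)² = 140.06²; (x − 54.9)² + (y + 70.9)² = 154.53²; (x − 104.1)² + (y − 180.9)² = 313.71².
Subtracting the K equation from the L and M equations removes the quadratic terms:
464.4 x − 258.0 y = -31032.80
562.8 x + 245.6 y = -70046.44
Solving the 2×2 system: x ≈ -99.1, y ≈ -58.1 km.

-99.1 km east, -58.1 km north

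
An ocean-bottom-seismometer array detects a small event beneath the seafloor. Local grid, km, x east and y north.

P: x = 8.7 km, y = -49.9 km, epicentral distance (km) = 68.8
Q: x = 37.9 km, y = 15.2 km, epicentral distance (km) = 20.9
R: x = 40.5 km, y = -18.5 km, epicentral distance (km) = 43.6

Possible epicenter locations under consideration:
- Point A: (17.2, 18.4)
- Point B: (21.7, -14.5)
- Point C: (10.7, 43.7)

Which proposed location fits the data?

For each candidate, compare |candidate − station| to the reported distance:
Point A: residuals P 0.0, Q 0.0, R 0.0 → max 0.0 km
Point B: residuals P 31.1, Q 12.9, R 24.4 → max 31.1 km
Point C: residuals P 24.8, Q 18.5, R 25.4 → max 25.4 km
Only Point A has all residuals ≈ 0.

Point A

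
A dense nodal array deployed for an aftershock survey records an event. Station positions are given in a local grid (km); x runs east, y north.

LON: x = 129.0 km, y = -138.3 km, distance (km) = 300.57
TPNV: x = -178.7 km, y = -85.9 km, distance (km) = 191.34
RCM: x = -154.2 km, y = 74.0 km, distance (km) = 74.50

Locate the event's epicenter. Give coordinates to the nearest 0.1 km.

Circle about each station: (x − 129.0)² + (y + 138.3)² = 300.57²; (x + 178.7)² + (y + 85.9)² = 191.34²; (x + 154.2)² + (y − 74.0)² = 74.50².
Subtracting pairs of circle equations eliminates x²+y² and gives linear equations (the radical axes):
-615.4 x + 104.8 y = 57275.94
-566.4 x + 424.6 y = 78277.82
Solving the 2×2 system: x ≈ -79.8, y ≈ 77.9 km.
Check against LON (with the unrounded x, y): √((x − 129.0)²+(y + 138.3)²) = 300.57 ≈ 300.57 km. ✓

-79.8 km east, 77.9 km north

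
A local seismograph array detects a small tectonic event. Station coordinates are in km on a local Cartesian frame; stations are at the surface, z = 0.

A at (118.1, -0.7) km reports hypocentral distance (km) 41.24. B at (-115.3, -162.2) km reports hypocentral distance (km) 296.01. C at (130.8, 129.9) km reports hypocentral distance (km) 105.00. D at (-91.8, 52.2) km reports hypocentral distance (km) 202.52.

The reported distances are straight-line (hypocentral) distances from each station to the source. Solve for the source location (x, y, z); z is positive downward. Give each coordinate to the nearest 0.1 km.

x ≈ 108.0 km, y ≈ 30.5 km, depth ≈ 25.0 km

Each station gives a sphere (x−x_i)² + (y−y_i)² + z² = d_i² (stations at z=0).
Subtracting the A sphere from B and C: z² cancels, leaving linear equations in x and y:
-466.8 x − 323.0 y = -60266.35
25.4 x + 261.2 y = 10710.29
Solving: x ≈ 108.000, y ≈ 30.502 km (keep extra digits for the depth step; rounded: 108.0, 30.5).
Then from the A sphere: z² = 41.24² − (x − 118.1)² − (y + 0.7)² with x = 108.000, y = 30.502, so z ≈ 25.003 ≈ 25.0 km.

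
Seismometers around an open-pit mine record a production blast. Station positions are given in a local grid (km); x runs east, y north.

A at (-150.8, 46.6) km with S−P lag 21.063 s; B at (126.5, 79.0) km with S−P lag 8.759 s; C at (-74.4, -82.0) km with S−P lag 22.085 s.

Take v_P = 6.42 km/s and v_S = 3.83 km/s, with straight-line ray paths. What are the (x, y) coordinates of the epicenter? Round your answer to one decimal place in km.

Distance from S−P lag: d = Δt · v_P v_S / (v_P − v_S) = Δt · (6.42·3.83)/(6.42−3.83) ≈ 9.4937·Δt.
So d_A = 199.97, d_B = 83.16, d_C = 209.67 km.
Circle about each station: (x + 150.8)² + (y − 46.6)² = 199.97²; (x − 126.5)² + (y − 79.0)² = 83.16²; (x + 74.4)² + (y + 82.0)² = 209.67².
Subtracting pairs of circle equations eliminates x²+y² and gives linear equations (the radical axes):
554.6 x + 64.8 y = 30403.47
152.8 x − 257.2 y = -16626.35
Solving the 2×2 system: x ≈ 44.2, y ≈ 90.9 km.
Check against A (with the unrounded x, y): √((x + 150.8)²+(y − 46.6)²) = 199.97 ≈ 199.97 km. ✓

x ≈ 44.2 km, y ≈ 90.9 km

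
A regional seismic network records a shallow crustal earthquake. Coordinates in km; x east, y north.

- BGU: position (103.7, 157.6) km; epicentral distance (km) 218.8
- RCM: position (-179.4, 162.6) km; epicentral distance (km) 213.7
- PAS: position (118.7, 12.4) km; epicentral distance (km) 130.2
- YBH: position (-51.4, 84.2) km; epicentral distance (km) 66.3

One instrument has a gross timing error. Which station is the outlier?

BGU

Solve using three stations at a time. Using RCM, PAS, YBH (subtract circle equations pairwise → linear system) gives (x, y) ≈ (-10.1, 32.1).
Distances from that point to each station vs reported:
  BGU: calculated 169.4 vs reported 218.8 → residual 49.4 km
  RCM: calculated 213.8 vs reported 213.7 → residual 0.1 km
  PAS: calculated 130.3 vs reported 130.2 → residual 0.1 km
  YBH: calculated 66.5 vs reported 66.3 → residual 0.2 km
RCM, PAS, YBH are mutually consistent (residuals ≈ 0); BGU is off by 49.4 km.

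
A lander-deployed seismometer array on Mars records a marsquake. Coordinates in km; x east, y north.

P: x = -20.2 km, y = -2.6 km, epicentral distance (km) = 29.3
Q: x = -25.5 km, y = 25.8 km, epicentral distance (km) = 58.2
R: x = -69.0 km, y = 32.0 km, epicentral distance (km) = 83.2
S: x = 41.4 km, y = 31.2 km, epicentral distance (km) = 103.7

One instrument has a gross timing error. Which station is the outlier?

Solve using three stations at a time. Using P, Q, R (subtract circle equations pairwise → linear system) gives (x, y) ≈ (-15.2, -31.5).
Distances from that point to each station vs reported:
  P: calculated 29.3 vs reported 29.3 → residual 0.0 km
  Q: calculated 58.2 vs reported 58.2 → residual 0.0 km
  R: calculated 83.2 vs reported 83.2 → residual 0.0 km
  S: calculated 84.5 vs reported 103.7 → residual 19.2 km
P, Q, R are mutually consistent (residuals ≈ 0); S is off by 19.2 km.

S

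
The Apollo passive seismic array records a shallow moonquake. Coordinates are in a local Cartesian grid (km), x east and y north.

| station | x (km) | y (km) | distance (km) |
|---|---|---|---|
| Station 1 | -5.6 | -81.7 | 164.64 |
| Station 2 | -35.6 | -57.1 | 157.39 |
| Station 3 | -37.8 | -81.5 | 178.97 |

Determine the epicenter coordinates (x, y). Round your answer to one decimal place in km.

55.7 km east, 71.1 km north

Circle about each station: (x + 5.6)² + (y + 81.7)² = 164.64²; (x + 35.6)² + (y + 57.1)² = 157.39²; (x + 37.8)² + (y + 81.5)² = 178.97².
Subtracting the Station 1 equation from the Station 2 and Station 3 equations removes the quadratic terms:
-60.0 x + 49.2 y = 156.24
-64.4 x + 0.4 y = -3559.09
Solving the 2×2 system: x ≈ 55.7, y ≈ 71.1 km.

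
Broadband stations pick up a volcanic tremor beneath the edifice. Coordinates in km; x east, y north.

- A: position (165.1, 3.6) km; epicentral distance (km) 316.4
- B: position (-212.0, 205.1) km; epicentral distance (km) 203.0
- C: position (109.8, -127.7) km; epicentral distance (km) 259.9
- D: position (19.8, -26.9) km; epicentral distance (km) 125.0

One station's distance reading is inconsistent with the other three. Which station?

A

Solve using three stations at a time. Using B, C, D (subtract circle equations pairwise → linear system) gives (x, y) ≈ (-71.3, 58.7).
Distances from that point to each station vs reported:
  A: calculated 242.8 vs reported 316.4 → residual 73.6 km
  B: calculated 203.0 vs reported 203.0 → residual 0.0 km
  C: calculated 259.9 vs reported 259.9 → residual 0.0 km
  D: calculated 125.0 vs reported 125.0 → residual 0.0 km
B, C, D are mutually consistent (residuals ≈ 0); A is off by 73.6 km.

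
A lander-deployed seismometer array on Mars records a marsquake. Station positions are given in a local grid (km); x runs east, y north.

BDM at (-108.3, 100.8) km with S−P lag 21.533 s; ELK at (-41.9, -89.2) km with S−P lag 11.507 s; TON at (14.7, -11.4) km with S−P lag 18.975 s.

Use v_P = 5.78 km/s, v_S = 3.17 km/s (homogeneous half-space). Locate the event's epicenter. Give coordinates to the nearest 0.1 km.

(-112.7, -50.3)

Distance from S−P lag: d = Δt · v_P v_S / (v_P − v_S) = Δt · (5.78·3.17)/(5.78−3.17) ≈ 7.0202·Δt.
So d_BDM = 151.16, d_ELK = 80.78, d_TON = 133.21 km.
Circle about each station: (x + 108.3)² + (y − 100.8)² = 151.16²; (x + 41.9)² + (y + 89.2)² = 80.78²; (x − 14.7)² + (y + 11.4)² = 133.21².
Subtracting the BDM equation from the ELK and TON equations removes the quadratic terms:
132.8 x − 380.0 y = 4146.66
246.0 x − 224.4 y = -16439.04
Solving the 2×2 system: x ≈ -112.7, y ≈ -50.3 km.
Check against BDM (with the unrounded x, y): √((x + 108.3)²+(y − 100.8)²) = 151.17 ≈ 151.16 km. ✓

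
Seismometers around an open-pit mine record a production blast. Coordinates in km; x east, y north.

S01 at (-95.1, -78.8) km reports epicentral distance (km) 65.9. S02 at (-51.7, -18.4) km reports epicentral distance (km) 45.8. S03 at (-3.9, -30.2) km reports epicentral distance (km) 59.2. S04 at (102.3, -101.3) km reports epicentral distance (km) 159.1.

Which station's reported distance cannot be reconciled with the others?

Solve using three stations at a time. Using S02, S03, S04 (subtract circle equations pairwise → linear system) gives (x, y) ≈ (-52.3, -64.0).
Distances from that point to each station vs reported:
  S01: calculated 45.3 vs reported 65.9 → residual 20.6 km
  S02: calculated 45.6 vs reported 45.8 → residual 0.2 km
  S03: calculated 59.1 vs reported 59.2 → residual 0.1 km
  S04: calculated 159.1 vs reported 159.1 → residual 0.0 km
S02, S03, S04 are mutually consistent (residuals ≈ 0); S01 is off by 20.6 km.

S01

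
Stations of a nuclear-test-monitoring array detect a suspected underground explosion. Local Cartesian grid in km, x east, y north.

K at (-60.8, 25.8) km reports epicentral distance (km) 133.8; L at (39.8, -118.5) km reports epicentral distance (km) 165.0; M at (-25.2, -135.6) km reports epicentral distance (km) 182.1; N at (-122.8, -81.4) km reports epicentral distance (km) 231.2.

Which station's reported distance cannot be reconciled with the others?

M

Solve using three stations at a time. Using K, L, N (subtract circle equations pairwise → linear system) gives (x, y) ≈ (71.9, 43.4).
Distances from that point to each station vs reported:
  K: calculated 133.8 vs reported 133.8 → residual 0.0 km
  L: calculated 165.0 vs reported 165.0 → residual 0.0 km
  M: calculated 203.6 vs reported 182.1 → residual 21.5 km
  N: calculated 231.2 vs reported 231.2 → residual 0.0 km
K, L, N are mutually consistent (residuals ≈ 0); M is off by 21.5 km.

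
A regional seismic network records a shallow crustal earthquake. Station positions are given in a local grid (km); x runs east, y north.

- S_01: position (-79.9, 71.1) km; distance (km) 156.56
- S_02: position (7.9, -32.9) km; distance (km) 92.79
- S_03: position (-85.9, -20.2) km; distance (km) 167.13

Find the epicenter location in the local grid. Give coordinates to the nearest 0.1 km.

Circle about each station: (x + 79.9)² + (y − 71.1)² = 156.56²; (x − 7.9)² + (y + 32.9)² = 92.79²; (x + 85.9)² + (y + 20.2)² = 167.13².
Subtracting the S_01 equation from the S_02 and S_03 equations removes the quadratic terms:
175.6 x − 208.0 y = 5606.65
-12.0 x − 182.6 y = -7073.77
Solving the 2×2 system: x ≈ 72.2, y ≈ 34.0 km.

(72.2, 34.0)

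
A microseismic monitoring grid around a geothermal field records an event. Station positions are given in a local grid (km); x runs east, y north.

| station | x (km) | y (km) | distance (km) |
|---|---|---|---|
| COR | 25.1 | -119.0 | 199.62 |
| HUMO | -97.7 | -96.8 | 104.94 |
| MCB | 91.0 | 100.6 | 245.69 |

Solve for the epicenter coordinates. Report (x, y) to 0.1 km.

Circle about each station: (x − 25.1)² + (y + 119.0)² = 199.62²; (x + 97.7)² + (y + 96.8)² = 104.94²; (x − 91.0)² + (y − 100.6)² = 245.69².
Subtracting pairs of circle equations eliminates x²+y² and gives linear equations (the radical axes):
-245.6 x + 44.4 y = 32960.26
131.8 x + 439.2 y = -16905.08
Solving the 2×2 system: x ≈ -133.9, y ≈ 1.7 km.
Check against COR (with the unrounded x, y): √((x − 25.1)²+(y + 119.0)²) = 199.62 ≈ 199.62 km. ✓

-133.9 km east, 1.7 km north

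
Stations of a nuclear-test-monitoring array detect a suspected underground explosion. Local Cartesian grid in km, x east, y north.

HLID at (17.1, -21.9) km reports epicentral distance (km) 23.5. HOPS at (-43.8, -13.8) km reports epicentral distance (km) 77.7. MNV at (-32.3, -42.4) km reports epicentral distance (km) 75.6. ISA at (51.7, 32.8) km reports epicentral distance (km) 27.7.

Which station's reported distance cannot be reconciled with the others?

ISA

Solve using three stations at a time. Using HLID, HOPS, MNV (subtract circle equations pairwise → linear system) gives (x, y) ≈ (33.4, -5.0).
Distances from that point to each station vs reported:
  HLID: calculated 23.5 vs reported 23.5 → residual 0.0 km
  HOPS: calculated 77.7 vs reported 77.7 → residual 0.0 km
  MNV: calculated 75.6 vs reported 75.6 → residual 0.0 km
  ISA: calculated 42.0 vs reported 27.7 → residual 14.3 km
HLID, HOPS, MNV are mutually consistent (residuals ≈ 0); ISA is off by 14.3 km.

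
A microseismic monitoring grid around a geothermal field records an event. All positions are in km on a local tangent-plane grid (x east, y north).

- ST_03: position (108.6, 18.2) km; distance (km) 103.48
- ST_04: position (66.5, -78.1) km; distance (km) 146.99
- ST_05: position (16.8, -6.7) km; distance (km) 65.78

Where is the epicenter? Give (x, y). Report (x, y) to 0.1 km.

(13.5, 59.0)

Circle about each station: (x − 108.6)² + (y − 18.2)² = 103.48²; (x − 66.5)² + (y + 78.1)² = 146.99²; (x − 16.8)² + (y + 6.7)² = 65.78².
Subtracting pairs of circle equations eliminates x²+y² and gives linear equations (the radical axes):
-84.2 x − 192.6 y = -12501.29
-183.6 x − 49.8 y = -5416.97
Solving the 2×2 system: x ≈ 13.5, y ≈ 59.0 km.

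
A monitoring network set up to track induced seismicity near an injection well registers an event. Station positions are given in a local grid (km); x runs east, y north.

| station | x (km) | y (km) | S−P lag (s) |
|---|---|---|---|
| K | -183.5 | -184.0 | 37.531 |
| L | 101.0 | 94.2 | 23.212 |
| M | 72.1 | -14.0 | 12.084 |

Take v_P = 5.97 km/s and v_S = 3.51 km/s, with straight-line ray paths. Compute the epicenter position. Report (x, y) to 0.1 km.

125.5 km east, -102.0 km north

Distance from S−P lag: d = Δt · v_P v_S / (v_P − v_S) = Δt · (5.97·3.51)/(5.97−3.51) ≈ 8.5182·Δt.
So d_K = 319.70, d_L = 197.72, d_M = 102.93 km.
Circle about each station: (x + 183.5)² + (y + 184.0)² = 319.70²; (x − 101.0)² + (y − 94.2)² = 197.72²; (x − 72.1)² + (y + 14.0)² = 102.93².
Subtracting pairs of circle equations eliminates x²+y² and gives linear equations (the radical axes):
569.0 x + 556.4 y = 14661.28
511.2 x + 340.0 y = 29479.67
Solving the 2×2 system: x ≈ 125.5, y ≈ -102.0 km.
Check against K (with the unrounded x, y): √((x + 183.5)²+(y + 184.0)²) = 319.70 ≈ 319.70 km. ✓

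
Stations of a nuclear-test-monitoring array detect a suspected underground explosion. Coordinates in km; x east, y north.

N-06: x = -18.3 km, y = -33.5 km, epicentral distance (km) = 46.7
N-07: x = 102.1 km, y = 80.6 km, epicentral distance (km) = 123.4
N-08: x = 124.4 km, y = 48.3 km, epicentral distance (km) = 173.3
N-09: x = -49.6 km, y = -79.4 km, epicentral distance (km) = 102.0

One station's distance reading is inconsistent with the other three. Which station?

N-08

Solve using three stations at a time. Using N-06, N-07, N-09 (subtract circle equations pairwise → linear system) gives (x, y) ≈ (1.7, 8.8).
Distances from that point to each station vs reported:
  N-06: calculated 46.8 vs reported 46.7 → residual 0.1 km
  N-07: calculated 123.4 vs reported 123.4 → residual 0.0 km
  N-08: calculated 128.9 vs reported 173.3 → residual 44.4 km
  N-09: calculated 102.1 vs reported 102.0 → residual 0.1 km
N-06, N-07, N-09 are mutually consistent (residuals ≈ 0); N-08 is off by 44.4 km.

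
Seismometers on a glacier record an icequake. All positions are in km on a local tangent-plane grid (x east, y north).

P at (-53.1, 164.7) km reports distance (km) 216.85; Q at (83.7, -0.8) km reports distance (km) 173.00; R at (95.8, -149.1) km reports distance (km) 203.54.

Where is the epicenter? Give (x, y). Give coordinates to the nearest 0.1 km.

(-82.1, -50.2)

Circle about each station: (x + 53.1)² + (y − 164.7)² = 216.85²; (x − 83.7)² + (y + 0.8)² = 173.00²; (x − 95.8)² + (y + 149.1)² = 203.54².
Subtracting the P equation from the Q and R equations removes the quadratic terms:
273.6 x − 331.0 y = -5844.45
297.8 x − 627.6 y = 7058.14
Solving the 2×2 system: x ≈ -82.1, y ≈ -50.2 km.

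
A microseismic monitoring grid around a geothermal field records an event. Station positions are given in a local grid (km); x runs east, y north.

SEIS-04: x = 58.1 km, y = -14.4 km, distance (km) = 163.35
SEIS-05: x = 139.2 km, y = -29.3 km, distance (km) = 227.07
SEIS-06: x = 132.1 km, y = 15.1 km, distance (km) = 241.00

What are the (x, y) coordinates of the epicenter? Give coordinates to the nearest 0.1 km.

Circle about each station: (x − 58.1)² + (y + 14.4)² = 163.35²; (x − 139.2)² + (y + 29.3)² = 227.07²; (x − 132.1)² + (y − 15.1)² = 241.00².
Subtracting the SEIS-04 equation from the SEIS-05 and SEIS-06 equations removes the quadratic terms:
162.2 x − 29.8 y = -8225.40
148.0 x + 59.0 y = -17302.33
Solving the 2×2 system: x ≈ -71.6, y ≈ -113.7 km.
Check against SEIS-04 (with the unrounded x, y): √((x − 58.1)²+(y + 14.4)²) = 163.32 ≈ 163.35 km. ✓

(-71.6, -113.7)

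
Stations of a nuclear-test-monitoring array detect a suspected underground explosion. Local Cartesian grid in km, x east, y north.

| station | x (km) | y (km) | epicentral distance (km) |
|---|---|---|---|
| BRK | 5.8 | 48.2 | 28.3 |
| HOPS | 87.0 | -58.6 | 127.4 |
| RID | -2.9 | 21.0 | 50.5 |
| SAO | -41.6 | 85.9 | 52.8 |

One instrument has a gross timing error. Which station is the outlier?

Solve using three stations at a time. Using BRK, HOPS, RID (subtract circle equations pairwise → linear system) gives (x, y) ≈ (32.8, 56.7).
Distances from that point to each station vs reported:
  BRK: calculated 28.3 vs reported 28.3 → residual 0.0 km
  HOPS: calculated 127.4 vs reported 127.4 → residual 0.0 km
  RID: calculated 50.5 vs reported 50.5 → residual 0.0 km
  SAO: calculated 79.9 vs reported 52.8 → residual 27.1 km
BRK, HOPS, RID are mutually consistent (residuals ≈ 0); SAO is off by 27.1 km.

SAO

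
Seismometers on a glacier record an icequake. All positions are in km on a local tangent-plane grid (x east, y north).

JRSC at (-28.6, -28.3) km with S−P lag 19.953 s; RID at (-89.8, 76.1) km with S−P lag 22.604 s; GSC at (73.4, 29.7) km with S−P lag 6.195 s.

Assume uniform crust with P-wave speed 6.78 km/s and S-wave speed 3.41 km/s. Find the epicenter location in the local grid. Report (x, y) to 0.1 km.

(65.2, 71.4)

Distance from S−P lag: d = Δt · v_P v_S / (v_P − v_S) = Δt · (6.78·3.41)/(6.78−3.41) ≈ 6.8605·Δt.
So d_JRSC = 136.89, d_RID = 155.07, d_GSC = 42.50 km.
Circle about each station: (x + 28.6)² + (y + 28.3)² = 136.89²; (x + 89.8)² + (y − 76.1)² = 155.07²; (x − 73.4)² + (y − 29.7)² = 42.50².
Subtracting the JRSC equation from the RID and GSC equations removes the quadratic terms:
-122.4 x + 208.8 y = 6928.57
204.0 x + 116.0 y = 21583.42
Solving the 2×2 system: x ≈ 65.2, y ≈ 71.4 km.
Check against JRSC (with the unrounded x, y): √((x + 28.6)²+(y + 28.3)²) = 136.89 ≈ 136.89 km. ✓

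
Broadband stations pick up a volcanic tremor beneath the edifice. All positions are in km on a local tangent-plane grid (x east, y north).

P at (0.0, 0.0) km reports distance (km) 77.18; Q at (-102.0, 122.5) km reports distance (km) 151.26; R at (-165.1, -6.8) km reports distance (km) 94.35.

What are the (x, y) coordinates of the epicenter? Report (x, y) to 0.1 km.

Circle about each station: x² + y² = 77.18²; (x + 102.0)² + (y − 122.5)² = 151.26²; (x + 165.1)² + (y + 6.8)² = 94.35².
Subtracting the P equation from the Q and R equations removes the quadratic terms:
-204.0 x + 245.0 y = 8487.41
-330.2 x − 13.6 y = 24359.08
Solving the 2×2 system: x ≈ -72.7, y ≈ -25.9 km.
Check against P (with the unrounded x, y): √(x²+y²) = 77.18 ≈ 77.18 km. ✓

x ≈ -72.7 km, y ≈ -25.9 km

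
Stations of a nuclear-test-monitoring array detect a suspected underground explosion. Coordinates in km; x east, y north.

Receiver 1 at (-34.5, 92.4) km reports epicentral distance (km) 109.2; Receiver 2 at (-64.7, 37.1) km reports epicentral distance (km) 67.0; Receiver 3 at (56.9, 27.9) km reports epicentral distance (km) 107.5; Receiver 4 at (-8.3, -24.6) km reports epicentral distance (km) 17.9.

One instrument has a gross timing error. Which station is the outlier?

Solve using three stations at a time. Using Receiver 1, Receiver 2, Receiver 4 (subtract circle equations pairwise → linear system) gives (x, y) ≈ (-24.2, -16.3).
Distances from that point to each station vs reported:
  Receiver 1: calculated 109.2 vs reported 109.2 → residual 0.0 km
  Receiver 2: calculated 67.0 vs reported 67.0 → residual 0.0 km
  Receiver 3: calculated 92.4 vs reported 107.5 → residual 15.1 km
  Receiver 4: calculated 18.0 vs reported 17.9 → residual 0.1 km
Receiver 1, Receiver 2, Receiver 4 are mutually consistent (residuals ≈ 0); Receiver 3 is off by 15.1 km.

Receiver 3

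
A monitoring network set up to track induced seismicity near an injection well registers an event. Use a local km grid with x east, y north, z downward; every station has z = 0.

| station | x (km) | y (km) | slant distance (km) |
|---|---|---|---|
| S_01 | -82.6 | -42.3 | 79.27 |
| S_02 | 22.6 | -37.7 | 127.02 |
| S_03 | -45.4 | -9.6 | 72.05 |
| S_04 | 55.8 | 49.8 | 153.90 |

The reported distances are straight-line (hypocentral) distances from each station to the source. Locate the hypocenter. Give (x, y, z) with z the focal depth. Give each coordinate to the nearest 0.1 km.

x ≈ -78.9 km, y ≈ 7.7 km, depth ≈ 61.4 km

Each station gives a sphere (x−x_i)² + (y−y_i)² + z² = d_i² (stations at z=0).
Subtracting the S_01 sphere from S_02 and S_03: z² cancels, leaving linear equations in x and y:
210.4 x + 9.2 y = -16530.35
74.4 x + 65.4 y = -5366.20
Solving: x ≈ -78.903, y ≈ 7.710 km (keep extra digits for the depth step; rounded: -78.9, 7.7).
Then from the S_01 sphere: z² = 79.27² − (x + 82.6)² − (y + 42.3)² with x = -78.903, y = 7.710, so z ≈ 61.393 ≈ 61.4 km.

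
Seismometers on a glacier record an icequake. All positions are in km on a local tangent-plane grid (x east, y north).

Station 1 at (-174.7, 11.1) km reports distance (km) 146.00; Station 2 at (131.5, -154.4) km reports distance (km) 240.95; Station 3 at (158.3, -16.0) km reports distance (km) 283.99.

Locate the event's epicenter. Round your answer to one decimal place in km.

(-106.7, -118.1)

Circle about each station: (x + 174.7)² + (y − 11.1)² = 146.00²; (x − 131.5)² + (y + 154.4)² = 240.95²; (x − 158.3)² + (y + 16.0)² = 283.99².
Subtracting the Station 1 equation from the Station 2 and Station 3 equations removes the quadratic terms:
612.4 x − 331.0 y = -26252.59
666.0 x − 54.2 y = -64662.73
Solving the 2×2 system: x ≈ -106.7, y ≈ -118.1 km.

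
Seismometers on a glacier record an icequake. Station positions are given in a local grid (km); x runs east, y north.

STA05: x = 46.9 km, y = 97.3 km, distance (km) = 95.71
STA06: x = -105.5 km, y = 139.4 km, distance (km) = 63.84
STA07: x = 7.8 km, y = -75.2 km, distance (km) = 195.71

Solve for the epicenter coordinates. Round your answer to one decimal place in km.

(-47.6, 112.5)

Circle about each station: (x − 46.9)² + (y − 97.3)² = 95.71²; (x + 105.5)² + (y − 139.4)² = 63.84²; (x − 7.8)² + (y + 75.2)² = 195.71².
Subtracting pairs of circle equations eliminates x²+y² and gives linear equations (the radical axes):
-304.8 x + 84.2 y = 23980.57
-78.2 x − 345.0 y = -35093.02
Solving the 2×2 system: x ≈ -47.6, y ≈ 112.5 km.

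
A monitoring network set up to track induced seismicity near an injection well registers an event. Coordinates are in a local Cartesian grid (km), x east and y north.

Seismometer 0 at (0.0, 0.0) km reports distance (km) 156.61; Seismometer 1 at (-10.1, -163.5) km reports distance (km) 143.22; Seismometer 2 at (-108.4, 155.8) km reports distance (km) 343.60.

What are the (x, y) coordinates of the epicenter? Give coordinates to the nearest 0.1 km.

Circle about each station: x² + y² = 156.61²; (x + 10.1)² + (y + 163.5)² = 143.22²; (x + 108.4)² + (y − 155.8)² = 343.60².
Subtracting pairs of circle equations eliminates x²+y² and gives linear equations (the radical axes):
-20.2 x − 327.0 y = 30848.98
-216.8 x + 311.6 y = -57510.07
Solving the 2×2 system: x ≈ 119.1, y ≈ -101.7 km.

119.1 km east, -101.7 km north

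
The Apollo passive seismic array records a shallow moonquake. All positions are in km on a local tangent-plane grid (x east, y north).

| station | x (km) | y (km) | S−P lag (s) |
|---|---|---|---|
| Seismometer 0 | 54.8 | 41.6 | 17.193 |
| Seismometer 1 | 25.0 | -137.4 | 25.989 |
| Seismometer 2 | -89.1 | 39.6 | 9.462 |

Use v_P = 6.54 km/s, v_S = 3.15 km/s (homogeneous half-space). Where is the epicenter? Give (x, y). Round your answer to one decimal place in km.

Distance from S−P lag: d = Δt · v_P v_S / (v_P − v_S) = Δt · (6.54·3.15)/(6.54−3.15) ≈ 6.0770·Δt.
So d_Seismometer 0 = 104.48, d_Seismometer 1 = 157.93, d_Seismometer 2 = 57.50 km.
Circle about each station: (x − 54.8)² + (y − 41.6)² = 104.48²; (x − 25.0)² + (y + 137.4)² = 157.93²; (x + 89.1)² + (y − 39.6)² = 57.50².
Subtracting pairs of circle equations eliminates x²+y² and gives linear equations (the radical axes):
-59.6 x − 358.0 y = 744.35
-287.8 x − 4.0 y = 12383.19
Solving the 2×2 system: x ≈ -43.1, y ≈ 5.1 km.
Check against Seismometer 0 (with the unrounded x, y): √((x − 54.8)²+(y − 41.6)²) = 104.48 ≈ 104.48 km. ✓

-43.1 km east, 5.1 km north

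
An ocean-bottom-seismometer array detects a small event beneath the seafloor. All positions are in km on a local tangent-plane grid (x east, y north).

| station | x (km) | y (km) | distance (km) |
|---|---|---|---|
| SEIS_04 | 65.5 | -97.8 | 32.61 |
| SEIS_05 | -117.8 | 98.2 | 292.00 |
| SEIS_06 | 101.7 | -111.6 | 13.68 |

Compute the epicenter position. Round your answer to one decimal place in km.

98.1 km east, -98.4 km north

Circle about each station: (x − 65.5)² + (y + 97.8)² = 32.61²; (x + 117.8)² + (y − 98.2)² = 292.00²; (x − 101.7)² + (y + 111.6)² = 13.68².
Subtracting pairs of circle equations eliminates x²+y² and gives linear equations (the radical axes):
-366.6 x + 392.0 y = -74535.60
72.4 x − 27.6 y = 9818.63
Solving the 2×2 system: x ≈ 98.1, y ≈ -98.4 km.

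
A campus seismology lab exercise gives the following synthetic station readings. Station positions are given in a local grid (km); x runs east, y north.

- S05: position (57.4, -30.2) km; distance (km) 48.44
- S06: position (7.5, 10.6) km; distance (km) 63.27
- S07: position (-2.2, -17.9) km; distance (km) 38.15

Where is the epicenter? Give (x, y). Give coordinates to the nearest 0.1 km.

Circle about each station: (x − 57.4)² + (y + 30.2)² = 48.44²; (x − 7.5)² + (y − 10.6)² = 63.27²; (x + 2.2)² + (y + 17.9)² = 38.15².
Subtracting the S05 equation from the S06 and S07 equations removes the quadratic terms:
-99.8 x + 81.6 y = -5694.85
-119.2 x + 24.6 y = -2990.54
Solving the 2×2 system: x ≈ 14.3, y ≈ -52.3 km.

14.3 km east, -52.3 km north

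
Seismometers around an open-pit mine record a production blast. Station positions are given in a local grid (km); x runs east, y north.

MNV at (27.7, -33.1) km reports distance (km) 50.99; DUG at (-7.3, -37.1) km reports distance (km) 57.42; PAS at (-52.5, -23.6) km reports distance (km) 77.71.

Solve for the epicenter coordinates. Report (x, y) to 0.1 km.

Circle about each station: (x − 27.7)² + (y + 33.1)² = 50.99²; (x + 7.3)² + (y + 37.1)² = 57.42²; (x + 52.5)² + (y + 23.6)² = 77.71².
Subtracting the MNV equation from the DUG and PAS equations removes the quadratic terms:
-70.0 x − 8.0 y = -1130.28
-160.4 x + 19.0 y = -1988.55
Solving the 2×2 system: x ≈ 14.3, y ≈ 16.1 km.

(14.3, 16.1)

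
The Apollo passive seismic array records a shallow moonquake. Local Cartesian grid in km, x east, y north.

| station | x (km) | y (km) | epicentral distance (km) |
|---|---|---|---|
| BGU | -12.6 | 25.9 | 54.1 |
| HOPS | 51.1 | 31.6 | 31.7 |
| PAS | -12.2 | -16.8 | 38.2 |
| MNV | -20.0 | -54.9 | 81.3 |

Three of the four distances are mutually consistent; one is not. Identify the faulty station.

Solve using three stations at a time. Using BGU, HOPS, MNV (subtract circle equations pairwise → linear system) gives (x, y) ≈ (36.6, 3.4).
Distances from that point to each station vs reported:
  BGU: calculated 54.1 vs reported 54.1 → residual 0.0 km
  HOPS: calculated 31.7 vs reported 31.7 → residual 0.0 km
  PAS: calculated 52.8 vs reported 38.2 → residual 14.6 km
  MNV: calculated 81.3 vs reported 81.3 → residual 0.0 km
BGU, HOPS, MNV are mutually consistent (residuals ≈ 0); PAS is off by 14.6 km.

PAS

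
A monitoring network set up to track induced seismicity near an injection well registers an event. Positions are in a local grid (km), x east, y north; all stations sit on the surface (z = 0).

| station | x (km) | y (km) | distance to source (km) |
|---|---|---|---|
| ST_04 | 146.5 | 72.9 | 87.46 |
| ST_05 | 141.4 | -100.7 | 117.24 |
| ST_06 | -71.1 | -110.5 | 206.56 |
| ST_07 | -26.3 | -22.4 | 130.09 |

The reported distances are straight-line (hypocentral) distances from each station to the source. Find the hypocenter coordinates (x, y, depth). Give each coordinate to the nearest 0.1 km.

(98.1, 5.0, 26.4)

Each station gives a sphere (x−x_i)² + (y−y_i)² + z² = d_i² (stations at z=0).
Subtracting the ST_04 sphere from ST_05 and ST_06: z² cancels, leaving linear equations in x and y:
-10.2 x − 347.2 y = -2738.18
-435.2 x − 366.8 y = -44528.98
Solving: x ≈ 98.101, y ≈ 5.004 km (keep extra digits for the depth step; rounded: 98.1, 5.0).
Then from the ST_04 sphere: z² = 87.46² − (x − 146.5)² − (y − 72.9)² with x = 98.101, y = 5.004, so z ≈ 26.399 ≈ 26.4 km.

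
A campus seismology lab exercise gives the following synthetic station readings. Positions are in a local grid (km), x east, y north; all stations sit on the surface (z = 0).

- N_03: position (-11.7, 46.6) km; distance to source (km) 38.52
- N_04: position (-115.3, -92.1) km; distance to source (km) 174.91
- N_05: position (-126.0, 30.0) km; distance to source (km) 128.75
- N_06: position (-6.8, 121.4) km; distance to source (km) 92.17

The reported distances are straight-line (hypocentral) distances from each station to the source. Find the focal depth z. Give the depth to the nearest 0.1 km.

36.1 km

Each station gives a sphere (x−x_i)² + (y−y_i)² + z² = d_i² (stations at z=0).
Subtracting the N_03 sphere from N_04 and N_05: z² cancels, leaving linear equations in x and y:
-207.2 x − 277.4 y = -9641.67
-228.6 x − 33.2 y = -625.22
Solving: x ≈ -2.594, y ≈ 36.695 km (keep extra digits for the depth step; rounded: -2.6, 36.7).
Then from the N_03 sphere: z² = 38.52² − (x + 11.7)² − (y − 46.6)² with x = -2.594, y = 36.695, so z ≈ 36.094 ≈ 36.1 km.
Check against N_06 (with the unrounded solution): distance 92.17 ≈ 92.17 km. ✓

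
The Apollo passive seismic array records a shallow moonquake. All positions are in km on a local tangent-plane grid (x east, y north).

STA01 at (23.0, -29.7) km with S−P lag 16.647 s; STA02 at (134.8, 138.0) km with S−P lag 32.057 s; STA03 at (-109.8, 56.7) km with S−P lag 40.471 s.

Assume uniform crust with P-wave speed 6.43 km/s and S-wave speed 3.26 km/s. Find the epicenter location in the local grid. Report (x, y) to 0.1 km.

(123.9, -73.7)

Distance from S−P lag: d = Δt · v_P v_S / (v_P − v_S) = Δt · (6.43·3.26)/(6.43−3.26) ≈ 6.6126·Δt.
So d_STA01 = 110.08, d_STA02 = 211.98, d_STA03 = 267.62 km.
Circle about each station: (x − 23.0)² + (y + 29.7)² = 110.08²; (x − 134.8)² + (y − 138.0)² = 211.98²; (x + 109.8)² + (y − 56.7)² = 267.62².
Subtracting the STA01 equation from the STA02 and STA03 equations removes the quadratic terms:
223.6 x + 335.4 y = 2986.04
-265.6 x + 172.8 y = -45643.02
Solving the 2×2 system: x ≈ 123.9, y ≈ -73.7 km.
Check against STA01 (with the unrounded x, y): √((x − 23.0)²+(y + 29.7)²) = 110.08 ≈ 110.08 km. ✓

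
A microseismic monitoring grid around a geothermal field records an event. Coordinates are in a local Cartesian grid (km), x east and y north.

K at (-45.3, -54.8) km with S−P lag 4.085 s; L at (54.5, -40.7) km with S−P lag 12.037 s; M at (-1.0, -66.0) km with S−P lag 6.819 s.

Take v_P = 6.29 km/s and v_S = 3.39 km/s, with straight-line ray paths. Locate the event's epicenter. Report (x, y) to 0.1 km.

x ≈ -33.0 km, y ≈ -27.4 km

Distance from S−P lag: d = Δt · v_P v_S / (v_P − v_S) = Δt · (6.29·3.39)/(6.29−3.39) ≈ 7.3528·Δt.
So d_K = 30.04, d_L = 88.51, d_M = 50.14 km.
Circle about each station: (x + 45.3)² + (y + 54.8)² = 30.04²; (x − 54.5)² + (y + 40.7)² = 88.51²; (x + 1.0)² + (y + 66.0)² = 50.14².
Subtracting pairs of circle equations eliminates x²+y² and gives linear equations (the radical axes):
199.6 x + 28.2 y = -7360.01
88.6 x − 22.4 y = -2309.75
Solving the 2×2 system: x ≈ -33.0, y ≈ -27.4 km.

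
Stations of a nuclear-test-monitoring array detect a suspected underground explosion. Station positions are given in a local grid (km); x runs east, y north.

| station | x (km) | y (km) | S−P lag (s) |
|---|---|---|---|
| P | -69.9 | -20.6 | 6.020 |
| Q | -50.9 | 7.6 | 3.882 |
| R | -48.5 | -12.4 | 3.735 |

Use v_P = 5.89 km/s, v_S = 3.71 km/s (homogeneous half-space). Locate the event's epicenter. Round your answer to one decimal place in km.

Distance from S−P lag: d = Δt · v_P v_S / (v_P − v_S) = Δt · (5.89·3.71)/(5.89−3.71) ≈ 10.0238·Δt.
So d_P = 60.34, d_Q = 38.91, d_R = 37.44 km.
Circle about each station: (x + 69.9)² + (y + 20.6)² = 60.34²; (x + 50.9)² + (y − 7.6)² = 38.91²; (x + 48.5)² + (y + 12.4)² = 37.44².
Subtracting the P equation from the Q and R equations removes the quadratic terms:
38.0 x + 56.4 y = -534.87
42.8 x + 16.4 y = -565.20
Solving the 2×2 system: x ≈ -12.9, y ≈ -0.8 km.
Check against P (with the unrounded x, y): √((x + 69.9)²+(y + 20.6)²) = 60.34 ≈ 60.34 km. ✓

-12.9 km east, -0.8 km north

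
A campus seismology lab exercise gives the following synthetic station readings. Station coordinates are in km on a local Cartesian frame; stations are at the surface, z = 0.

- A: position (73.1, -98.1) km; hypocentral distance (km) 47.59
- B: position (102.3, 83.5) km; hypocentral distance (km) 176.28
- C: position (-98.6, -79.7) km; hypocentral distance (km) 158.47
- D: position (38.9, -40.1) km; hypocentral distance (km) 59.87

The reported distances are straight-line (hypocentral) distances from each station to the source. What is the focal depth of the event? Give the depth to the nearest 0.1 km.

40.5 km

Each station gives a sphere (x−x_i)² + (y−y_i)² + z² = d_i² (stations at z=0).
Subtracting the A sphere from B and C: z² cancels, leaving linear equations in x and y:
58.4 x + 363.2 y = -26339.51
-343.4 x + 36.8 y = -21741.10
Solving: x ≈ 54.599, y ≈ -81.300 km (keep extra digits for the depth step; rounded: 54.6, -81.3).
Then from the A sphere: z² = 47.59² − (x − 73.1)² − (y + 98.1)² with x = 54.599, y = -81.300, so z ≈ 40.500 ≈ 40.5 km.
Check against D (with the unrounded solution): distance 59.87 ≈ 59.87 km. ✓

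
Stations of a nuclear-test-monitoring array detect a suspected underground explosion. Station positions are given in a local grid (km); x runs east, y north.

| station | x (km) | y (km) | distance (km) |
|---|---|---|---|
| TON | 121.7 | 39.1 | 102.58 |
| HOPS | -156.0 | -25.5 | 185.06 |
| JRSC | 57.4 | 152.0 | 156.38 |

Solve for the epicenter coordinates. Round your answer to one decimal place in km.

Circle about each station: (x − 121.7)² + (y − 39.1)² = 102.58²; (x + 156.0)² + (y + 25.5)² = 185.06²; (x − 57.4)² + (y − 152.0)² = 156.38².
Subtracting the TON equation from the HOPS and JRSC equations removes the quadratic terms:
-555.4 x − 129.2 y = -15078.00
-128.6 x + 225.8 y = -3872.99
Solving the 2×2 system: x ≈ 27.5, y ≈ -1.5 km.

(27.5, -1.5)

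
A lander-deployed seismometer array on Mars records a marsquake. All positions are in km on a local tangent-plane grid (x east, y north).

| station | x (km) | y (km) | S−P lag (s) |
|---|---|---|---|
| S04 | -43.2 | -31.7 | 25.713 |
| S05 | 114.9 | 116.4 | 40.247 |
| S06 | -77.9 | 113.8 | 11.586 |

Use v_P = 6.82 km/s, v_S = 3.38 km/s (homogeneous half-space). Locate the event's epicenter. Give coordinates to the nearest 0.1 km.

-154.3 km east, 100.0 km north

Distance from S−P lag: d = Δt · v_P v_S / (v_P − v_S) = Δt · (6.82·3.38)/(6.82−3.38) ≈ 6.7010·Δt.
So d_S04 = 172.30, d_S05 = 269.70, d_S06 = 77.64 km.
Circle about each station: (x + 43.2)² + (y + 31.7)² = 172.30²; (x − 114.9)² + (y − 116.4)² = 269.70²; (x + 77.9)² + (y − 113.8)² = 77.64².
Subtracting pairs of circle equations eliminates x²+y² and gives linear equations (the radical axes):
316.2 x + 296.2 y = -19170.96
-69.4 x + 291.0 y = 39807.04
Solving the 2×2 system: x ≈ -154.3, y ≈ 100.0 km.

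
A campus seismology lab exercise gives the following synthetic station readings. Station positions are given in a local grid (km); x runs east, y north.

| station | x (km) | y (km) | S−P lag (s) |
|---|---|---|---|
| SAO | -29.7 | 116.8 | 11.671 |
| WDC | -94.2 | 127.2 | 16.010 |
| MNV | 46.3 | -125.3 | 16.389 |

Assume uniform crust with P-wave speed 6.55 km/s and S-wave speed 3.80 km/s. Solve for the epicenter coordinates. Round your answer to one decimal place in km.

(-3.0, 14.6)

Distance from S−P lag: d = Δt · v_P v_S / (v_P − v_S) = Δt · (6.55·3.80)/(6.55−3.80) ≈ 9.0509·Δt.
So d_SAO = 105.63, d_WDC = 144.91, d_MNV = 148.34 km.
Circle about each station: (x + 29.7)² + (y − 116.8)² = 105.63²; (x + 94.2)² + (y − 127.2)² = 144.91²; (x − 46.3)² + (y + 125.3)² = 148.34².
Subtracting pairs of circle equations eliminates x²+y² and gives linear equations (the radical axes):
-129.0 x + 20.8 y = 687.94
152.0 x − 484.2 y = -7527.61
Solving the 2×2 system: x ≈ -3.0, y ≈ 14.6 km.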